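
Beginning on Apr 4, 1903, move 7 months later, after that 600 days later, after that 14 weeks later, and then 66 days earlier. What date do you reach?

Counting forward 7 months from April 4, 1903:
month 4 + 7 = 11 → November 1903.
Day 4 is valid in November, giving November 4, 1903.
Adding 600 days from November 4, 1903:
November has 30 days, so 30 − 4 = 26 days remain after November 4, 1903; 600 − 26 = 574 left.
December 1903 has 31 days: 574 − 31 = 543 left.
January 1904 has 31 days: 543 − 31 = 512 left.
February 1904 has 29 days (1904 is a leap year): 512 − 29 = 483 left.
March 1904 has 31 days: 483 − 31 = 452 left.
April 1904 has 30 days: 452 − 30 = 422 left.
May 1904 has 31 days: 422 − 31 = 391 left.
June 1904 has 30 days: 391 − 30 = 361 left.
July 1904 has 31 days: 361 − 31 = 330 left.
August 1904 has 31 days: 330 − 31 = 299 left.
September 1904 has 30 days: 299 − 30 = 269 left.
October 1904 has 31 days: 269 − 31 = 238 left.
November 1904 has 30 days: 238 − 30 = 208 left.
December 1904 has 31 days: 208 − 31 = 177 left.
January 1905 has 31 days: 177 − 31 = 146 left.
February 1905 has 28 days (1905 is not a leap year): 146 − 28 = 118 left.
March 1905 has 31 days: 118 − 31 = 87 left.
April 1905 has 30 days: 87 − 30 = 57 left.
May 1905 has 31 days: 57 − 31 = 26 left.
26 days into June 1905 → June 26, 1905.
Advancing 14 weeks (= 98 days) from June 26, 1905:
June has 30 days, so 30 − 26 = 4 days remain after June 26, 1905; 98 − 4 = 94 left.
July 1905 has 31 days: 94 − 31 = 63 left.
August 1905 has 31 days: 63 − 31 = 32 left.
September 1905 has 30 days: 32 − 30 = 2 left.
2 days into October 1905 → October 2, 1905.
Subtracting 66 days from October 2, 1905:
Going back 2 days from October 2, 1905 reaches the end of the previous month; 66 − 2 = 64 left.
September 1905 has 30 days: 64 − 30 = 34 left.
August 1905 has 31 days: 34 − 31 = 3 left.
July 1905 has 31 days; 31 − 3 = 28 → July 28, 1905.

July 28, 1905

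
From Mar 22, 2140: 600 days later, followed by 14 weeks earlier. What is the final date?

August 6, 2141

Counting forward 600 days from March 22, 2140:
March has 31 days, so 31 − 22 = 9 days remain after March 22, 2140; 600 − 9 = 591 left.
April 2140 has 30 days: 591 − 30 = 561 left.
May 2140 has 31 days: 561 − 31 = 530 left.
June 2140 has 30 days: 530 − 30 = 500 left.
July 2140 has 31 days: 500 − 31 = 469 left.
August 2140 has 31 days: 469 − 31 = 438 left.
September 2140 has 30 days: 438 − 30 = 408 left.
October 2140 has 31 days: 408 − 31 = 377 left.
November 2140 has 30 days: 377 − 30 = 347 left.
December 2140 has 31 days: 347 − 31 = 316 left.
January 2141 has 31 days: 316 − 31 = 285 left.
February 2141 has 28 days (2141 is not a leap year): 285 − 28 = 257 left.
March 2141 has 31 days: 257 − 31 = 226 left.
April 2141 has 30 days: 226 − 30 = 196 left.
May 2141 has 31 days: 196 − 31 = 165 left.
June 2141 has 30 days: 165 − 30 = 135 left.
July 2141 has 31 days: 135 − 31 = 104 left.
August 2141 has 31 days: 104 − 31 = 73 left.
September 2141 has 30 days: 73 − 30 = 43 left.
October 2141 has 31 days: 43 − 31 = 12 left.
12 days into November 2141 → November 12, 2141.
Subtracting 14 weeks (= 98 days) from November 12, 2141:
Going back 12 days from November 12, 2141 reaches the end of the previous month; 98 − 12 = 86 left.
October 2141 has 31 days: 86 − 31 = 55 left.
September 2141 has 30 days: 55 − 30 = 25 left.
August 2141 has 31 days; 31 − 25 = 6 → August 6, 2141.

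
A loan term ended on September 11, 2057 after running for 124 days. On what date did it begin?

May 10, 2057

Going back 124 days from September 11, 2057.
Going back 11 days from September 11, 2057 reaches the end of the previous month; 124 − 11 = 113 left.
August 2057 has 31 days: 113 − 31 = 82 left.
July 2057 has 31 days: 82 − 31 = 51 left.
June 2057 has 30 days: 51 − 30 = 21 left.
May 2057 has 31 days; 31 − 21 = 10 → May 10, 2057.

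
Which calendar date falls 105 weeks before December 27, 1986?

Counting back 105 weeks = 735 days from December 27, 1986.
Going back 27 days from December 27, 1986 reaches the end of the previous month; 735 − 27 = 708 left.
November 1986 has 30 days: 708 − 30 = 678 left.
October 1986 has 31 days: 678 − 31 = 647 left.
September 1986 has 30 days: 647 − 30 = 617 left.
August 1986 has 31 days: 617 − 31 = 586 left.
July 1986 has 31 days: 586 − 31 = 555 left.
June 1986 has 30 days: 555 − 30 = 525 left.
May 1986 has 31 days: 525 − 31 = 494 left.
April 1986 has 30 days: 494 − 30 = 464 left.
March 1986 has 31 days: 464 − 31 = 433 left.
February 1986 has 28 days (1986 is not a leap year): 433 − 28 = 405 left.
January 1986 has 31 days: 405 − 31 = 374 left.
December 1985 has 31 days: 374 − 31 = 343 left.
November 1985 has 30 days: 343 − 30 = 313 left.
October 1985 has 31 days: 313 − 31 = 282 left.
September 1985 has 30 days: 282 − 30 = 252 left.
August 1985 has 31 days: 252 − 31 = 221 left.
July 1985 has 31 days: 221 − 31 = 190 left.
June 1985 has 30 days: 190 − 30 = 160 left.
May 1985 has 31 days: 160 − 31 = 129 left.
April 1985 has 30 days: 129 − 30 = 99 left.
March 1985 has 31 days: 99 − 31 = 68 left.
February 1985 has 28 days (1985 is not a leap year): 68 − 28 = 40 left.
January 1985 has 31 days: 40 − 31 = 9 left.
December 1984 has 31 days; 31 − 9 = 22 → December 22, 1984.

December 22, 1984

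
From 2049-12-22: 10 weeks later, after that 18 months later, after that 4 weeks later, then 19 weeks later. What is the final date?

Adding 10 weeks (= 70 days) from December 22, 2049:
December has 31 days, so 31 − 22 = 9 days remain after December 22, 2049; 70 − 9 = 61 left.
January 2050 has 31 days: 61 − 31 = 30 left.
February 2050 has 28 days (2050 is not a leap year): 30 − 28 = 2 left.
2 days into March 2050 → March 2, 2050.
Counting forward 18 months from March 2, 2050:
month 3 + 18 = 21, which is month 9 of year 2051 → September 2051.
Day 2 is valid in September, giving September 2, 2051.
Adding 4 weeks (= 28 days) from September 2, 2051:
September has 30 days; 2 + 28 = 30, still in September.
Counting forward 19 weeks (= 133 days) from September 30, 2051:
September has 30 days, so 30 − 30 = 0 days remain after September 30, 2051; 133 − 0 = 133 left.
October 2051 has 31 days: 133 − 31 = 102 left.
November 2051 has 30 days: 102 − 30 = 72 left.
December 2051 has 31 days: 72 − 31 = 41 left.
January 2052 has 31 days: 41 − 31 = 10 left.
10 days into February 2052 → February 10, 2052.

February 10, 2052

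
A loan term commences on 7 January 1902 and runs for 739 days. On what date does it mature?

Advancing 739 days from January 7, 1902.
January has 31 days, so 31 − 7 = 24 days remain after January 7, 1902; 739 − 24 = 715 left.
February 1902 has 28 days (1902 is not a leap year): 715 − 28 = 687 left.
March 1902 has 31 days: 687 − 31 = 656 left.
April 1902 has 30 days: 656 − 30 = 626 left.
May 1902 has 31 days: 626 − 31 = 595 left.
June 1902 has 30 days: 595 − 30 = 565 left.
July 1902 has 31 days: 565 − 31 = 534 left.
August 1902 has 31 days: 534 − 31 = 503 left.
September 1902 has 30 days: 503 − 30 = 473 left.
October 1902 has 31 days: 473 − 31 = 442 left.
November 1902 has 30 days: 442 − 30 = 412 left.
December 1902 has 31 days: 412 − 31 = 381 left.
January 1903 has 31 days: 381 − 31 = 350 left.
February 1903 has 28 days (1903 is not a leap year): 350 − 28 = 322 left.
March 1903 has 31 days: 322 − 31 = 291 left.
April 1903 has 30 days: 291 − 30 = 261 left.
May 1903 has 31 days: 261 − 31 = 230 left.
June 1903 has 30 days: 230 − 30 = 200 left.
July 1903 has 31 days: 200 − 31 = 169 left.
August 1903 has 31 days: 169 − 31 = 138 left.
September 1903 has 30 days: 138 − 30 = 108 left.
October 1903 has 31 days: 108 − 31 = 77 left.
November 1903 has 30 days: 77 − 30 = 47 left.
December 1903 has 31 days: 47 − 31 = 16 left.
16 days into January 1904 → January 16, 1904.

January 16, 1904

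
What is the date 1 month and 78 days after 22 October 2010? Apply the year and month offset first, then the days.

February 8, 2011

Advancing 1 month and 78 days from October 22, 2010: first the month/year part, then the days.
month 10 + 1 = 11 → November 2010.
Day 22 is valid in November, giving November 22, 2010.
Now add 78 days from November 22, 2010.
November has 30 days, so 30 − 22 = 8 days remain after November 22, 2010; 78 − 8 = 70 left.
December 2010 has 31 days: 70 − 31 = 39 left.
January 2011 has 31 days: 39 − 31 = 8 left.
8 days into February 2011 → February 8, 2011.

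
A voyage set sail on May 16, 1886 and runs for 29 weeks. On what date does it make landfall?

December 5, 1886

Advancing 29 weeks = 203 days from May 16, 1886.
May has 31 days, so 31 − 16 = 15 days remain after May 16, 1886; 203 − 15 = 188 left.
June 1886 has 30 days: 188 − 30 = 158 left.
July 1886 has 31 days: 158 − 31 = 127 left.
August 1886 has 31 days: 127 − 31 = 96 left.
September 1886 has 30 days: 96 − 30 = 66 left.
October 1886 has 31 days: 66 − 31 = 35 left.
November 1886 has 30 days: 35 − 30 = 5 left.
5 days into December 1886 → December 5, 1886.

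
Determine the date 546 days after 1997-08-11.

February 8, 1999

Advancing 546 days from August 11, 1997.
August has 31 days, so 31 − 11 = 20 days remain after August 11, 1997; 546 − 20 = 526 left.
September 1997 has 30 days: 526 − 30 = 496 left.
October 1997 has 31 days: 496 − 31 = 465 left.
November 1997 has 30 days: 465 − 30 = 435 left.
December 1997 has 31 days: 435 − 31 = 404 left.
January 1998 has 31 days: 404 − 31 = 373 left.
February 1998 has 28 days (1998 is not a leap year): 373 − 28 = 345 left.
March 1998 has 31 days: 345 − 31 = 314 left.
April 1998 has 30 days: 314 − 30 = 284 left.
May 1998 has 31 days: 284 − 31 = 253 left.
June 1998 has 30 days: 253 − 30 = 223 left.
July 1998 has 31 days: 223 − 31 = 192 left.
August 1998 has 31 days: 192 − 31 = 161 left.
September 1998 has 30 days: 161 − 30 = 131 left.
October 1998 has 31 days: 131 − 31 = 100 left.
November 1998 has 30 days: 100 − 30 = 70 left.
December 1998 has 31 days: 70 − 31 = 39 left.
January 1999 has 31 days: 39 − 31 = 8 left.
8 days into February 1999 → February 8, 1999.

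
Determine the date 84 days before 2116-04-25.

February 1, 2116

Subtracting 84 days from April 25, 2116.
Going back 25 days from April 25, 2116 reaches the end of the previous month; 84 − 25 = 59 left.
March 2116 has 31 days: 59 − 31 = 28 left.
February 2116 has 29 days; 29 − 28 = 1 → February 1, 2116.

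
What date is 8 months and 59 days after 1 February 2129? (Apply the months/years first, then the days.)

November 29, 2129

Adding 8 months and 59 days from February 1, 2129: first the month/year part, then the days.
month 2 + 8 = 10 → October 2129.
Day 1 is valid in October, giving October 1, 2129.
Now add 59 days from October 1, 2129.
October has 31 days, so 31 − 1 = 30 days remain after October 1, 2129; 59 − 30 = 29 left.
29 days into November 2129 → November 29, 2129.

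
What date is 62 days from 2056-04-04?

Counting forward 62 days from April 4, 2056.
April has 30 days, so 30 − 4 = 26 days remain after April 4, 2056; 62 − 26 = 36 left.
May 2056 has 31 days: 36 − 31 = 5 left.
5 days into June 2056 → June 5, 2056.

June 5, 2056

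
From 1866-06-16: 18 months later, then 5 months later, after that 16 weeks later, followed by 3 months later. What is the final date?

December 5, 1868

Counting forward 18 months from June 16, 1866:
month 6 + 18 = 24, which is month 12 of year 1867 → December 1867.
Day 16 is valid in December, giving December 16, 1867.
Adding 5 months from December 16, 1867:
month 12 + 5 = 17, which is month 5 of year 1868 → May 1868.
Day 16 is valid in May, giving May 16, 1868.
Counting forward 16 weeks (= 112 days) from May 16, 1868:
May has 31 days, so 31 − 16 = 15 days remain after May 16, 1868; 112 − 15 = 97 left.
June 1868 has 30 days: 97 − 30 = 67 left.
July 1868 has 31 days: 67 − 31 = 36 left.
August 1868 has 31 days: 36 − 31 = 5 left.
5 days into September 1868 → September 5, 1868.
Adding 3 months from September 5, 1868:
month 9 + 3 = 12 → December 1868.
Day 5 is valid in December, giving December 5, 1868.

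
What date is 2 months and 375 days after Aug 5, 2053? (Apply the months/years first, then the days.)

Adding 2 months and 375 days from August 5, 2053: first the month/year part, then the days.
month 8 + 2 = 10 → October 2053.
Day 5 is valid in October, giving October 5, 2053.
Now add 375 days from October 5, 2053.
October has 31 days, so 31 − 5 = 26 days remain after October 5, 2053; 375 − 26 = 349 left.
November 2053 has 30 days: 349 − 30 = 319 left.
December 2053 has 31 days: 319 − 31 = 288 left.
January 2054 has 31 days: 288 − 31 = 257 left.
February 2054 has 28 days (2054 is not a leap year): 257 − 28 = 229 left.
March 2054 has 31 days: 229 − 31 = 198 left.
April 2054 has 30 days: 198 − 30 = 168 left.
May 2054 has 31 days: 168 − 31 = 137 left.
June 2054 has 30 days: 137 − 30 = 107 left.
July 2054 has 31 days: 107 − 31 = 76 left.
August 2054 has 31 days: 76 − 31 = 45 left.
September 2054 has 30 days: 45 − 30 = 15 left.
15 days into October 2054 → October 15, 2054.

October 15, 2054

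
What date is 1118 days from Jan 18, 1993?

February 10, 1996

Counting forward 1118 days from January 18, 1993.
January has 31 days, so 31 − 18 = 13 days remain after January 18, 1993; 1118 − 13 = 1105 left.
February 1993 has 28 days (1993 is not a leap year): 1105 − 28 = 1077 left.
March 1993 has 31 days: 1077 − 31 = 1046 left.
April 1993 has 30 days: 1046 − 30 = 1016 left.
May 1993 has 31 days: 1016 − 31 = 985 left.
June 1993 has 30 days: 985 − 30 = 955 left.
July 1993 has 31 days: 955 − 31 = 924 left.
August 1993 has 31 days: 924 − 31 = 893 left.
September 1993 has 30 days: 893 − 30 = 863 left.
October 1993 has 31 days: 863 − 31 = 832 left.
November 1993 has 30 days: 832 − 30 = 802 left.
December 1993 has 31 days: 802 − 31 = 771 left.
January 1994 has 31 days: 771 − 31 = 740 left.
February 1994 has 28 days (1994 is not a leap year): 740 − 28 = 712 left.
March 1994 has 31 days: 712 − 31 = 681 left.
April 1994 has 30 days: 681 − 30 = 651 left.
May 1994 has 31 days: 651 − 31 = 620 left.
June 1994 has 30 days: 620 − 30 = 590 left.
July 1994 has 31 days: 590 − 31 = 559 left.
August 1994 has 31 days: 559 − 31 = 528 left.
September 1994 has 30 days: 528 − 30 = 498 left.
October 1994 has 31 days: 498 − 31 = 467 left.
November 1994 has 30 days: 467 − 30 = 437 left.
December 1994 has 31 days: 437 − 31 = 406 left.
January 1995 has 31 days: 406 − 31 = 375 left.
February 1995 has 28 days (1995 is not a leap year): 375 − 28 = 347 left.
March 1995 has 31 days: 347 − 31 = 316 left.
April 1995 has 30 days: 316 − 30 = 286 left.
May 1995 has 31 days: 286 − 31 = 255 left.
June 1995 has 30 days: 255 − 30 = 225 left.
July 1995 has 31 days: 225 − 31 = 194 left.
August 1995 has 31 days: 194 − 31 = 163 left.
September 1995 has 30 days: 163 − 30 = 133 left.
October 1995 has 31 days: 133 − 31 = 102 left.
November 1995 has 30 days: 102 − 30 = 72 left.
December 1995 has 31 days: 72 − 31 = 41 left.
January 1996 has 31 days: 41 − 31 = 10 left.
10 days into February 1996 → February 10, 1996.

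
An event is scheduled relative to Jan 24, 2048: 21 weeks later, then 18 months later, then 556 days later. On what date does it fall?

June 28, 2051

Counting forward 21 weeks (= 147 days) from January 24, 2048:
January has 31 days, so 31 − 24 = 7 days remain after January 24, 2048; 147 − 7 = 140 left.
February 2048 has 29 days (2048 is a leap year): 140 − 29 = 111 left.
March 2048 has 31 days: 111 − 31 = 80 left.
April 2048 has 30 days: 80 − 30 = 50 left.
May 2048 has 31 days: 50 − 31 = 19 left.
19 days into June 2048 → June 19, 2048.
Counting forward 18 months from June 19, 2048:
month 6 + 18 = 24, which is month 12 of year 2049 → December 2049.
Day 19 is valid in December, giving December 19, 2049.
Counting forward 556 days from December 19, 2049:
December has 31 days, so 31 − 19 = 12 days remain after December 19, 2049; 556 − 12 = 544 left.
January 2050 has 31 days: 544 − 31 = 513 left.
February 2050 has 28 days (2050 is not a leap year): 513 − 28 = 485 left.
March 2050 has 31 days: 485 − 31 = 454 left.
April 2050 has 30 days: 454 − 30 = 424 left.
May 2050 has 31 days: 424 − 31 = 393 left.
June 2050 has 30 days: 393 − 30 = 363 left.
July 2050 has 31 days: 363 − 31 = 332 left.
August 2050 has 31 days: 332 − 31 = 301 left.
September 2050 has 30 days: 301 − 30 = 271 left.
October 2050 has 31 days: 271 − 31 = 240 left.
November 2050 has 30 days: 240 − 30 = 210 left.
December 2050 has 31 days: 210 − 31 = 179 left.
January 2051 has 31 days: 179 − 31 = 148 left.
February 2051 has 28 days (2051 is not a leap year): 148 − 28 = 120 left.
March 2051 has 31 days: 120 − 31 = 89 left.
April 2051 has 30 days: 89 − 30 = 59 left.
May 2051 has 31 days: 59 − 31 = 28 left.
28 days into June 2051 → June 28, 2051.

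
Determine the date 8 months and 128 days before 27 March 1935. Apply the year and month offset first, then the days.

March 21, 1934

Subtracting 8 months and 128 days from March 27, 1935: first the month/year part, then the days.
month 3 − 8 = -5, which is month 7 of year 1934 → July 1934.
Day 27 is valid in July, giving July 27, 1934.
Now subtract 128 days from July 27, 1934.
Going back 27 days from July 27, 1934 reaches the end of the previous month; 128 − 27 = 101 left.
June 1934 has 30 days: 101 − 30 = 71 left.
May 1934 has 31 days: 71 − 31 = 40 left.
April 1934 has 30 days: 40 − 30 = 10 left.
March 1934 has 31 days; 31 − 10 = 21 → March 21, 1934.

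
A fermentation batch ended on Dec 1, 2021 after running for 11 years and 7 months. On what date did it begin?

Going back 11 years and 7 months from December 1, 2021.
-11 years → 2010; month 12 − 7 = 5 → May 2010.
Day 1 is valid in May, giving May 1, 2010.

May 1, 2010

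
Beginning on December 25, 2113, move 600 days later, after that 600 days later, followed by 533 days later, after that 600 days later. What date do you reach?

Counting forward 600 days from December 25, 2113:
December has 31 days, so 31 − 25 = 6 days remain after December 25, 2113; 600 − 6 = 594 left.
January 2114 has 31 days: 594 − 31 = 563 left.
February 2114 has 28 days (2114 is not a leap year): 563 − 28 = 535 left.
March 2114 has 31 days: 535 − 31 = 504 left.
April 2114 has 30 days: 504 − 30 = 474 left.
May 2114 has 31 days: 474 − 31 = 443 left.
June 2114 has 30 days: 443 − 30 = 413 left.
July 2114 has 31 days: 413 − 31 = 382 left.
August 2114 has 31 days: 382 − 31 = 351 left.
September 2114 has 30 days: 351 − 30 = 321 left.
October 2114 has 31 days: 321 − 31 = 290 left.
November 2114 has 30 days: 290 − 30 = 260 left.
December 2114 has 31 days: 260 − 31 = 229 left.
January 2115 has 31 days: 229 − 31 = 198 left.
February 2115 has 28 days (2115 is not a leap year): 198 − 28 = 170 left.
March 2115 has 31 days: 170 − 31 = 139 left.
April 2115 has 30 days: 139 − 30 = 109 left.
May 2115 has 31 days: 109 − 31 = 78 left.
June 2115 has 30 days: 78 − 30 = 48 left.
July 2115 has 31 days: 48 − 31 = 17 left.
17 days into August 2115 → August 17, 2115.
Counting forward 600 days from August 17, 2115:
August has 31 days, so 31 − 17 = 14 days remain after August 17, 2115; 600 − 14 = 586 left.
September 2115 has 30 days: 586 − 30 = 556 left.
October 2115 has 31 days: 556 − 31 = 525 left.
November 2115 has 30 days: 525 − 30 = 495 left.
December 2115 has 31 days: 495 − 31 = 464 left.
January 2116 has 31 days: 464 − 31 = 433 left.
February 2116 has 29 days (2116 is a leap year): 433 − 29 = 404 left.
March 2116 has 31 days: 404 − 31 = 373 left.
April 2116 has 30 days: 373 − 30 = 343 left.
May 2116 has 31 days: 343 − 31 = 312 left.
June 2116 has 30 days: 312 − 30 = 282 left.
July 2116 has 31 days: 282 − 31 = 251 left.
August 2116 has 31 days: 251 − 31 = 220 left.
September 2116 has 30 days: 220 − 30 = 190 left.
October 2116 has 31 days: 190 − 31 = 159 left.
November 2116 has 30 days: 159 − 30 = 129 left.
December 2116 has 31 days: 129 − 31 = 98 left.
January 2117 has 31 days: 98 − 31 = 67 left.
February 2117 has 28 days (2117 is not a leap year): 67 − 28 = 39 left.
March 2117 has 31 days: 39 − 31 = 8 left.
8 days into April 2117 → April 8, 2117.
Advancing 533 days from April 8, 2117:
April has 30 days, so 30 − 8 = 22 days remain after April 8, 2117; 533 − 22 = 511 left.
May 2117 has 31 days: 511 − 31 = 480 left.
June 2117 has 30 days: 480 − 30 = 450 left.
July 2117 has 31 days: 450 − 31 = 419 left.
August 2117 has 31 days: 419 − 31 = 388 left.
September 2117 has 30 days: 388 − 30 = 358 left.
October 2117 has 31 days: 358 − 31 = 327 left.
November 2117 has 30 days: 327 − 30 = 297 left.
December 2117 has 31 days: 297 − 31 = 266 left.
January 2118 has 31 days: 266 − 31 = 235 left.
February 2118 has 28 days (2118 is not a leap year): 235 − 28 = 207 left.
March 2118 has 31 days: 207 − 31 = 176 left.
April 2118 has 30 days: 176 − 30 = 146 left.
May 2118 has 31 days: 146 − 31 = 115 left.
June 2118 has 30 days: 115 − 30 = 85 left.
July 2118 has 31 days: 85 − 31 = 54 left.
August 2118 has 31 days: 54 − 31 = 23 left.
23 days into September 2118 → September 23, 2118.
Counting forward 600 days from September 23, 2118:
September has 30 days, so 30 − 23 = 7 days remain after September 23, 2118; 600 − 7 = 593 left.
October 2118 has 31 days: 593 − 31 = 562 left.
November 2118 has 30 days: 562 − 30 = 532 left.
December 2118 has 31 days: 532 − 31 = 501 left.
January 2119 has 31 days: 501 − 31 = 470 left.
February 2119 has 28 days (2119 is not a leap year): 470 − 28 = 442 left.
March 2119 has 31 days: 442 − 31 = 411 left.
April 2119 has 30 days: 411 − 30 = 381 left.
May 2119 has 31 days: 381 − 31 = 350 left.
June 2119 has 30 days: 350 − 30 = 320 left.
July 2119 has 31 days: 320 − 31 = 289 left.
August 2119 has 31 days: 289 − 31 = 258 left.
September 2119 has 30 days: 258 − 30 = 228 left.
October 2119 has 31 days: 228 − 31 = 197 left.
November 2119 has 30 days: 197 − 30 = 167 left.
December 2119 has 31 days: 167 − 31 = 136 left.
January 2120 has 31 days: 136 − 31 = 105 left.
February 2120 has 29 days (2120 is a leap year): 105 − 29 = 76 left.
March 2120 has 31 days: 76 − 31 = 45 left.
April 2120 has 30 days: 45 − 30 = 15 left.
15 days into May 2120 → May 15, 2120.

May 15, 2120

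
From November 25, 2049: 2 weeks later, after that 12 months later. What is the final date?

December 9, 2050

Advancing 2 weeks (= 14 days) from November 25, 2049:
November has 30 days, so 30 − 25 = 5 days remain after November 25, 2049; 14 − 5 = 9 left.
9 days into December 2049 → December 9, 2049.
Advancing 12 months from December 9, 2049:
month 12 + 12 = 24, which is month 12 of year 2050 → December 2050.
Day 9 is valid in December, giving December 9, 2050.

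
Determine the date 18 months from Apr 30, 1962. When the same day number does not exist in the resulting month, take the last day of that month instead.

October 30, 1963

Counting forward 18 months from April 30, 1962.
month 4 + 18 = 22, which is month 10 of year 1963 → October 1963.
Day 30 is valid in October, giving October 30, 1963.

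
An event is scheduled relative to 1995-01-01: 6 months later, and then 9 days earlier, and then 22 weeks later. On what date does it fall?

Counting forward 6 months from January 1, 1995:
month 1 + 6 = 7 → July 1995.
Day 1 is valid in July, giving July 1, 1995.
Subtracting 9 days from July 1, 1995:
Going back 1 day from July 1, 1995 reaches the end of the previous month; 9 − 1 = 8 left.
June 1995 has 30 days; 30 − 8 = 22 → June 22, 1995.
Adding 22 weeks (= 154 days) from June 22, 1995:
June has 30 days, so 30 − 22 = 8 days remain after June 22, 1995; 154 − 8 = 146 left.
July 1995 has 31 days: 146 − 31 = 115 left.
August 1995 has 31 days: 115 − 31 = 84 left.
September 1995 has 30 days: 84 − 30 = 54 left.
October 1995 has 31 days: 54 − 31 = 23 left.
23 days into November 1995 → November 23, 1995.

November 23, 1995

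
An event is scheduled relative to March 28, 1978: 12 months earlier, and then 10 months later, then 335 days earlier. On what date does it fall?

February 27, 1977

Going back 12 months from March 28, 1978:
month 3 − 12 = -9, which is month 3 of year 1977 → March 1977.
Day 28 is valid in March, giving March 28, 1977.
Advancing 10 months from March 28, 1977:
month 3 + 10 = 13, which is month 1 of year 1978 → January 1978.
Day 28 is valid in January, giving January 28, 1978.
Subtracting 335 days from January 28, 1978:
Going back 28 days from January 28, 1978 reaches the end of the previous month; 335 − 28 = 307 left.
December 1977 has 31 days: 307 − 31 = 276 left.
November 1977 has 30 days: 276 − 30 = 246 left.
October 1977 has 31 days: 246 − 31 = 215 left.
September 1977 has 30 days: 215 − 30 = 185 left.
August 1977 has 31 days: 185 − 31 = 154 left.
July 1977 has 31 days: 154 − 31 = 123 left.
June 1977 has 30 days: 123 − 30 = 93 left.
May 1977 has 31 days: 93 − 31 = 62 left.
April 1977 has 30 days: 62 − 30 = 32 left.
March 1977 has 31 days: 32 − 31 = 1 left.
February 1977 has 28 days; 28 − 1 = 27 → February 27, 1977.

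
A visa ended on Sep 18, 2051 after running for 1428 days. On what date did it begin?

Counting back 1428 days from September 18, 2051.
Going back 18 days from September 18, 2051 reaches the end of the previous month; 1428 − 18 = 1410 left.
August 2051 has 31 days: 1410 − 31 = 1379 left.
July 2051 has 31 days: 1379 − 31 = 1348 left.
June 2051 has 30 days: 1348 − 30 = 1318 left.
May 2051 has 31 days: 1318 − 31 = 1287 left.
April 2051 has 30 days: 1287 − 30 = 1257 left.
March 2051 has 31 days: 1257 − 31 = 1226 left.
February 2051 has 28 days (2051 is not a leap year): 1226 − 28 = 1198 left.
January 2051 has 31 days: 1198 − 31 = 1167 left.
December 2050 has 31 days: 1167 − 31 = 1136 left.
November 2050 has 30 days: 1136 − 30 = 1106 left.
October 2050 has 31 days: 1106 − 31 = 1075 left.
September 2050 has 30 days: 1075 − 30 = 1045 left.
August 2050 has 31 days: 1045 − 31 = 1014 left.
July 2050 has 31 days: 1014 − 31 = 983 left.
June 2050 has 30 days: 983 − 30 = 953 left.
May 2050 has 31 days: 953 − 31 = 922 left.
April 2050 has 30 days: 922 − 30 = 892 left.
March 2050 has 31 days: 892 − 31 = 861 left.
February 2050 has 28 days (2050 is not a leap year): 861 − 28 = 833 left.
January 2050 has 31 days: 833 − 31 = 802 left.
December 2049 has 31 days: 802 − 31 = 771 left.
November 2049 has 30 days: 771 − 30 = 741 left.
October 2049 has 31 days: 741 − 31 = 710 left.
September 2049 has 30 days: 710 − 30 = 680 left.
August 2049 has 31 days: 680 − 31 = 649 left.
July 2049 has 31 days: 649 − 31 = 618 left.
June 2049 has 30 days: 618 − 30 = 588 left.
May 2049 has 31 days: 588 − 31 = 557 left.
April 2049 has 30 days: 557 − 30 = 527 left.
March 2049 has 31 days: 527 − 31 = 496 left.
February 2049 has 28 days (2049 is not a leap year): 496 − 28 = 468 left.
January 2049 has 31 days: 468 − 31 = 437 left.
December 2048 has 31 days: 437 − 31 = 406 left.
November 2048 has 30 days: 406 − 30 = 376 left.
October 2048 has 31 days: 376 − 31 = 345 left.
September 2048 has 30 days: 345 − 30 = 315 left.
August 2048 has 31 days: 315 − 31 = 284 left.
July 2048 has 31 days: 284 − 31 = 253 left.
June 2048 has 30 days: 253 − 30 = 223 left.
May 2048 has 31 days: 223 − 31 = 192 left.
April 2048 has 30 days: 192 − 30 = 162 left.
March 2048 has 31 days: 162 − 31 = 131 left.
February 2048 has 29 days (2048 is a leap year): 131 − 29 = 102 left.
January 2048 has 31 days: 102 − 31 = 71 left.
December 2047 has 31 days: 71 − 31 = 40 left.
November 2047 has 30 days: 40 − 30 = 10 left.
October 2047 has 31 days; 31 − 10 = 21 → October 21, 2047.

October 21, 2047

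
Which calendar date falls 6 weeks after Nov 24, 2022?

Advancing 6 weeks = 42 days from November 24, 2022.
November has 30 days, so 30 − 24 = 6 days remain after November 24, 2022; 42 − 6 = 36 left.
December 2022 has 31 days: 36 − 31 = 5 left.
5 days into January 2023 → January 5, 2023.

January 5, 2023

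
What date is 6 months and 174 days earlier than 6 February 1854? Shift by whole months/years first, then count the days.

Going back 6 months and 174 days from February 6, 1854: first the month/year part, then the days.
month 2 − 6 = -4, which is month 8 of year 1853 → August 1853.
Day 6 is valid in August, giving August 6, 1853.
Now subtract 174 days from August 6, 1853.
Going back 6 days from August 6, 1853 reaches the end of the previous month; 174 − 6 = 168 left.
July 1853 has 31 days: 168 − 31 = 137 left.
June 1853 has 30 days: 137 − 30 = 107 left.
May 1853 has 31 days: 107 − 31 = 76 left.
April 1853 has 30 days: 76 − 30 = 46 left.
March 1853 has 31 days: 46 − 31 = 15 left.
February 1853 has 28 days; 28 − 15 = 13 → February 13, 1853.

February 13, 1853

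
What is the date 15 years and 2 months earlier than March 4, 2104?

January 4, 2089

Going back 15 years and 2 months from March 4, 2104.
-15 years → 2089; month 3 − 2 = 1 → January 2089.
Day 4 is valid in January, giving January 4, 2089.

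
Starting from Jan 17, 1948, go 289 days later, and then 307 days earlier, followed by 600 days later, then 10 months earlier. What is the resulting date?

Counting forward 289 days from January 17, 1948:
January has 31 days, so 31 − 17 = 14 days remain after January 17, 1948; 289 − 14 = 275 left.
February 1948 has 29 days (1948 is a leap year): 275 − 29 = 246 left.
March 1948 has 31 days: 246 − 31 = 215 left.
April 1948 has 30 days: 215 − 30 = 185 left.
May 1948 has 31 days: 185 − 31 = 154 left.
June 1948 has 30 days: 154 − 30 = 124 left.
July 1948 has 31 days: 124 − 31 = 93 left.
August 1948 has 31 days: 93 − 31 = 62 left.
September 1948 has 30 days: 62 − 30 = 32 left.
October 1948 has 31 days: 32 − 31 = 1 left.
1 day into November 1948 → November 1, 1948.
Going back 307 days from November 1, 1948:
Going back 1 day from November 1, 1948 reaches the end of the previous month; 307 − 1 = 306 left.
October 1948 has 31 days: 306 − 31 = 275 left.
September 1948 has 30 days: 275 − 30 = 245 left.
August 1948 has 31 days: 245 − 31 = 214 left.
July 1948 has 31 days: 214 − 31 = 183 left.
June 1948 has 30 days: 183 − 30 = 153 left.
May 1948 has 31 days: 153 − 31 = 122 left.
April 1948 has 30 days: 122 − 30 = 92 left.
March 1948 has 31 days: 92 − 31 = 61 left.
February 1948 has 29 days (1948 is a leap year): 61 − 29 = 32 left.
January 1948 has 31 days: 32 − 31 = 1 left.
December 1947 has 31 days; 31 − 1 = 30 → December 30, 1947.
Advancing 600 days from December 30, 1947:
December has 31 days, so 31 − 30 = 1 day remains after December 30, 1947; 600 − 1 = 599 left.
January 1948 has 31 days: 599 − 31 = 568 left.
February 1948 has 29 days (1948 is a leap year): 568 − 29 = 539 left.
March 1948 has 31 days: 539 − 31 = 508 left.
April 1948 has 30 days: 508 − 30 = 478 left.
May 1948 has 31 days: 478 − 31 = 447 left.
June 1948 has 30 days: 447 − 30 = 417 left.
July 1948 has 31 days: 417 − 31 = 386 left.
August 1948 has 31 days: 386 − 31 = 355 left.
September 1948 has 30 days: 355 − 30 = 325 left.
October 1948 has 31 days: 325 − 31 = 294 left.
November 1948 has 30 days: 294 − 30 = 264 left.
December 1948 has 31 days: 264 − 31 = 233 left.
January 1949 has 31 days: 233 − 31 = 202 left.
February 1949 has 28 days (1949 is not a leap year): 202 − 28 = 174 left.
March 1949 has 31 days: 174 − 31 = 143 left.
April 1949 has 30 days: 143 − 30 = 113 left.
May 1949 has 31 days: 113 − 31 = 82 left.
June 1949 has 30 days: 82 − 30 = 52 left.
July 1949 has 31 days: 52 − 31 = 21 left.
21 days into August 1949 → August 21, 1949.
Going back 10 months from August 21, 1949:
month 8 − 10 = -2, which is month 10 of year 1948 → October 1948.
Day 21 is valid in October, giving October 21, 1948.

October 21, 1948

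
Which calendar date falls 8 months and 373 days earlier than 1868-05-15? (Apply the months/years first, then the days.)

September 7, 1866

Going back 8 months and 373 days from May 15, 1868: first the month/year part, then the days.
month 5 − 8 = -3, which is month 9 of year 1867 → September 1867.
Day 15 is valid in September, giving September 15, 1867.
Now subtract 373 days from September 15, 1867.
Going back 15 days from September 15, 1867 reaches the end of the previous month; 373 − 15 = 358 left.
August 1867 has 31 days: 358 − 31 = 327 left.
July 1867 has 31 days: 327 − 31 = 296 left.
June 1867 has 30 days: 296 − 30 = 266 left.
May 1867 has 31 days: 266 − 31 = 235 left.
April 1867 has 30 days: 235 − 30 = 205 left.
March 1867 has 31 days: 205 − 31 = 174 left.
February 1867 has 28 days (1867 is not a leap year): 174 − 28 = 146 left.
January 1867 has 31 days: 146 − 31 = 115 left.
December 1866 has 31 days: 115 − 31 = 84 left.
November 1866 has 30 days: 84 − 30 = 54 left.
October 1866 has 31 days: 54 − 31 = 23 left.
September 1866 has 30 days; 30 − 23 = 7 → September 7, 1866.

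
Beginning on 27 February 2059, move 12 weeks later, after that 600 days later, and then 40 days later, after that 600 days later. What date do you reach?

Counting forward 12 weeks (= 84 days) from February 27, 2059:
February has 28 days, so 28 − 27 = 1 day remains after February 27, 2059; 84 − 1 = 83 left.
March 2059 has 31 days: 83 − 31 = 52 left.
April 2059 has 30 days: 52 − 30 = 22 left.
22 days into May 2059 → May 22, 2059.
Advancing 600 days from May 22, 2059:
May has 31 days, so 31 − 22 = 9 days remain after May 22, 2059; 600 − 9 = 591 left.
June 2059 has 30 days: 591 − 30 = 561 left.
July 2059 has 31 days: 561 − 31 = 530 left.
August 2059 has 31 days: 530 − 31 = 499 left.
September 2059 has 30 days: 499 − 30 = 469 left.
October 2059 has 31 days: 469 − 31 = 438 left.
November 2059 has 30 days: 438 − 30 = 408 left.
December 2059 has 31 days: 408 − 31 = 377 left.
January 2060 has 31 days: 377 − 31 = 346 left.
February 2060 has 29 days (2060 is a leap year): 346 − 29 = 317 left.
March 2060 has 31 days: 317 − 31 = 286 left.
April 2060 has 30 days: 286 − 30 = 256 left.
May 2060 has 31 days: 256 − 31 = 225 left.
June 2060 has 30 days: 225 − 30 = 195 left.
July 2060 has 31 days: 195 − 31 = 164 left.
August 2060 has 31 days: 164 − 31 = 133 left.
September 2060 has 30 days: 133 − 30 = 103 left.
October 2060 has 31 days: 103 − 31 = 72 left.
November 2060 has 30 days: 72 − 30 = 42 left.
December 2060 has 31 days: 42 − 31 = 11 left.
11 days into January 2061 → January 11, 2061.
Advancing 40 days from January 11, 2061:
January has 31 days, so 31 − 11 = 20 days remain after January 11, 2061; 40 − 20 = 20 left.
20 days into February 2061 → February 20, 2061.
Counting forward 600 days from February 20, 2061:
February has 28 days, so 28 − 20 = 8 days remain after February 20, 2061; 600 − 8 = 592 left.
March 2061 has 31 days: 592 − 31 = 561 left.
April 2061 has 30 days: 561 − 30 = 531 left.
May 2061 has 31 days: 531 − 31 = 500 left.
June 2061 has 30 days: 500 − 30 = 470 left.
July 2061 has 31 days: 470 − 31 = 439 left.
August 2061 has 31 days: 439 − 31 = 408 left.
September 2061 has 30 days: 408 − 30 = 378 left.
October 2061 has 31 days: 378 − 31 = 347 left.
November 2061 has 30 days: 347 − 30 = 317 left.
December 2061 has 31 days: 317 − 31 = 286 left.
January 2062 has 31 days: 286 − 31 = 255 left.
February 2062 has 28 days (2062 is not a leap year): 255 − 28 = 227 left.
March 2062 has 31 days: 227 − 31 = 196 left.
April 2062 has 30 days: 196 − 30 = 166 left.
May 2062 has 31 days: 166 − 31 = 135 left.
June 2062 has 30 days: 135 − 30 = 105 left.
July 2062 has 31 days: 105 − 31 = 74 left.
August 2062 has 31 days: 74 − 31 = 43 left.
September 2062 has 30 days: 43 − 30 = 13 left.
13 days into October 2062 → October 13, 2062.

October 13, 2062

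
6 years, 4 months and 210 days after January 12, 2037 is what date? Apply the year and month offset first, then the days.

December 8, 2043

Advancing 6 years, 4 months and 210 days from January 12, 2037: first the month/year part, then the days.
+6 years → 2043; month 1 + 4 = 5 → May 2043.
Day 12 is valid in May, giving May 12, 2043.
Now add 210 days from May 12, 2043.
May has 31 days, so 31 − 12 = 19 days remain after May 12, 2043; 210 − 19 = 191 left.
June 2043 has 30 days: 191 − 30 = 161 left.
July 2043 has 31 days: 161 − 31 = 130 left.
August 2043 has 31 days: 130 − 31 = 99 left.
September 2043 has 30 days: 99 − 30 = 69 left.
October 2043 has 31 days: 69 − 31 = 38 left.
November 2043 has 30 days: 38 − 30 = 8 left.
8 days into December 2043 → December 8, 2043.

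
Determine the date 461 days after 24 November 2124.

February 28, 2126

Advancing 461 days from November 24, 2124.
November has 30 days, so 30 − 24 = 6 days remain after November 24, 2124; 461 − 6 = 455 left.
December 2124 has 31 days: 455 − 31 = 424 left.
January 2125 has 31 days: 424 − 31 = 393 left.
February 2125 has 28 days (2125 is not a leap year): 393 − 28 = 365 left.
March 2125 has 31 days: 365 − 31 = 334 left.
April 2125 has 30 days: 334 − 30 = 304 left.
May 2125 has 31 days: 304 − 31 = 273 left.
June 2125 has 30 days: 273 − 30 = 243 left.
July 2125 has 31 days: 243 − 31 = 212 left.
August 2125 has 31 days: 212 − 31 = 181 left.
September 2125 has 30 days: 181 − 30 = 151 left.
October 2125 has 31 days: 151 − 31 = 120 left.
November 2125 has 30 days: 120 − 30 = 90 left.
December 2125 has 31 days: 90 − 31 = 59 left.
January 2126 has 31 days: 59 − 31 = 28 left.
28 days into February 2126 → February 28, 2126.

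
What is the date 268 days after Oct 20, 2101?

Adding 268 days from October 20, 2101.
October has 31 days, so 31 − 20 = 11 days remain after October 20, 2101; 268 − 11 = 257 left.
November 2101 has 30 days: 257 − 30 = 227 left.
December 2101 has 31 days: 227 − 31 = 196 left.
January 2102 has 31 days: 196 − 31 = 165 left.
February 2102 has 28 days (2102 is not a leap year): 165 − 28 = 137 left.
March 2102 has 31 days: 137 − 31 = 106 left.
April 2102 has 30 days: 106 − 30 = 76 left.
May 2102 has 31 days: 76 − 31 = 45 left.
June 2102 has 30 days: 45 − 30 = 15 left.
15 days into July 2102 → July 15, 2102.

July 15, 2102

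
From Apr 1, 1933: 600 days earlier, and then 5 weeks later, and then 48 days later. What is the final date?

Subtracting 600 days from April 1, 1933:
Going back 1 day from April 1, 1933 reaches the end of the previous month; 600 − 1 = 599 left.
March 1933 has 31 days: 599 − 31 = 568 left.
February 1933 has 28 days (1933 is not a leap year): 568 − 28 = 540 left.
January 1933 has 31 days: 540 − 31 = 509 left.
December 1932 has 31 days: 509 − 31 = 478 left.
November 1932 has 30 days: 478 − 30 = 448 left.
October 1932 has 31 days: 448 − 31 = 417 left.
September 1932 has 30 days: 417 − 30 = 387 left.
August 1932 has 31 days: 387 − 31 = 356 left.
July 1932 has 31 days: 356 − 31 = 325 left.
June 1932 has 30 days: 325 − 30 = 295 left.
May 1932 has 31 days: 295 − 31 = 264 left.
April 1932 has 30 days: 264 − 30 = 234 left.
March 1932 has 31 days: 234 − 31 = 203 left.
February 1932 has 29 days (1932 is a leap year): 203 − 29 = 174 left.
January 1932 has 31 days: 174 − 31 = 143 left.
December 1931 has 31 days: 143 − 31 = 112 left.
November 1931 has 30 days: 112 − 30 = 82 left.
October 1931 has 31 days: 82 − 31 = 51 left.
September 1931 has 30 days: 51 − 30 = 21 left.
August 1931 has 31 days; 31 − 21 = 10 → August 10, 1931.
Adding 5 weeks (= 35 days) from August 10, 1931:
August has 31 days, so 31 − 10 = 21 days remain after August 10, 1931; 35 − 21 = 14 left.
14 days into September 1931 → September 14, 1931.
Adding 48 days from September 14, 1931:
September has 30 days, so 30 − 14 = 16 days remain after September 14, 1931; 48 − 16 = 32 left.
October 1931 has 31 days: 32 − 31 = 1 left.
1 day into November 1931 → November 1, 1931.

November 1, 1931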